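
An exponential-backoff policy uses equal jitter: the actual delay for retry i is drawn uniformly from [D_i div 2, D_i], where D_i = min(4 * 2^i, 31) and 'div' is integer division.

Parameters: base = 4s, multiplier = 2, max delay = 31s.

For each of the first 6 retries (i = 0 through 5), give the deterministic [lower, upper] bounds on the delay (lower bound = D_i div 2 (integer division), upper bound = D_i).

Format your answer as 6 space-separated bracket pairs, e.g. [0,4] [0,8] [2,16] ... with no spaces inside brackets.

Computing bounds per retry:
  i=0: D_i=min(4*2^0,31)=4, bounds=[2,4]
  i=1: D_i=min(4*2^1,31)=8, bounds=[4,8]
  i=2: D_i=min(4*2^2,31)=16, bounds=[8,16]
  i=3: D_i=min(4*2^3,31)=31, bounds=[15,31]
  i=4: D_i=min(4*2^4,31)=31, bounds=[15,31]
  i=5: D_i=min(4*2^5,31)=31, bounds=[15,31]

Answer: [2,4] [4,8] [8,16] [15,31] [15,31] [15,31]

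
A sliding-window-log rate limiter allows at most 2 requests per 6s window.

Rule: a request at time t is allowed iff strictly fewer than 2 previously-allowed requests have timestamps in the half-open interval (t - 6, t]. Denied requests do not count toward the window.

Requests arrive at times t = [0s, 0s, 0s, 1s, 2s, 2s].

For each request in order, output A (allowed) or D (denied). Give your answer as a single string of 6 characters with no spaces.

Tracking allowed requests in the window:
  req#1 t=0s: ALLOW
  req#2 t=0s: ALLOW
  req#3 t=0s: DENY
  req#4 t=1s: DENY
  req#5 t=2s: DENY
  req#6 t=2s: DENY

Answer: AADDDD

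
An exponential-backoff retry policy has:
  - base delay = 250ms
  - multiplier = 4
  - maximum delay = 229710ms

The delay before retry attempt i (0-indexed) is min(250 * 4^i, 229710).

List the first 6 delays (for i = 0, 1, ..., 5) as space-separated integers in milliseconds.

Answer: 250 1000 4000 16000 64000 229710

Derivation:
Computing each delay:
  i=0: min(250*4^0, 229710) = 250
  i=1: min(250*4^1, 229710) = 1000
  i=2: min(250*4^2, 229710) = 4000
  i=3: min(250*4^3, 229710) = 16000
  i=4: min(250*4^4, 229710) = 64000
  i=5: min(250*4^5, 229710) = 229710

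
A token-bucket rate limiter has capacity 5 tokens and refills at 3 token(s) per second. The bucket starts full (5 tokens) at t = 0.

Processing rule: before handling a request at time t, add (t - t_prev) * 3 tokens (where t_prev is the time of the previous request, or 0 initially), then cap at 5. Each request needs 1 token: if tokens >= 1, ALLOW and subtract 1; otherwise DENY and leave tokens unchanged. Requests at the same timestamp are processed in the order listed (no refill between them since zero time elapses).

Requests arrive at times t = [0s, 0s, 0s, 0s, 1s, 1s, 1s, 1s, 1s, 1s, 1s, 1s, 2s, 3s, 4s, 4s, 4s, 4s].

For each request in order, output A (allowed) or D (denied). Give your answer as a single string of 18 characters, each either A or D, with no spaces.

Answer: AAAAAAAADDDDAAAAAA

Derivation:
Simulating step by step:
  req#1 t=0s: ALLOW
  req#2 t=0s: ALLOW
  req#3 t=0s: ALLOW
  req#4 t=0s: ALLOW
  req#5 t=1s: ALLOW
  req#6 t=1s: ALLOW
  req#7 t=1s: ALLOW
  req#8 t=1s: ALLOW
  req#9 t=1s: DENY
  req#10 t=1s: DENY
  req#11 t=1s: DENY
  req#12 t=1s: DENY
  req#13 t=2s: ALLOW
  req#14 t=3s: ALLOW
  req#15 t=4s: ALLOW
  req#16 t=4s: ALLOW
  req#17 t=4s: ALLOW
  req#18 t=4s: ALLOW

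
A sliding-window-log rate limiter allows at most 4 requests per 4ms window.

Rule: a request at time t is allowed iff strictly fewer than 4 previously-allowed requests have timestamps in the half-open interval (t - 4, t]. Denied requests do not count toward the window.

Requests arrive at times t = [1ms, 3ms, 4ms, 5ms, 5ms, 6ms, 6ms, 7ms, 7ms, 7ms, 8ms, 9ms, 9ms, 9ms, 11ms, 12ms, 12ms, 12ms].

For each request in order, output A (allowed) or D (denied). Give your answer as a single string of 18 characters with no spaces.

Tracking allowed requests in the window:
  req#1 t=1ms: ALLOW
  req#2 t=3ms: ALLOW
  req#3 t=4ms: ALLOW
  req#4 t=5ms: ALLOW
  req#5 t=5ms: ALLOW
  req#6 t=6ms: DENY
  req#7 t=6ms: DENY
  req#8 t=7ms: ALLOW
  req#9 t=7ms: DENY
  req#10 t=7ms: DENY
  req#11 t=8ms: ALLOW
  req#12 t=9ms: ALLOW
  req#13 t=9ms: ALLOW
  req#14 t=9ms: DENY
  req#15 t=11ms: ALLOW
  req#16 t=12ms: ALLOW
  req#17 t=12ms: DENY
  req#18 t=12ms: DENY

Answer: AAAAADDADDAAADAADD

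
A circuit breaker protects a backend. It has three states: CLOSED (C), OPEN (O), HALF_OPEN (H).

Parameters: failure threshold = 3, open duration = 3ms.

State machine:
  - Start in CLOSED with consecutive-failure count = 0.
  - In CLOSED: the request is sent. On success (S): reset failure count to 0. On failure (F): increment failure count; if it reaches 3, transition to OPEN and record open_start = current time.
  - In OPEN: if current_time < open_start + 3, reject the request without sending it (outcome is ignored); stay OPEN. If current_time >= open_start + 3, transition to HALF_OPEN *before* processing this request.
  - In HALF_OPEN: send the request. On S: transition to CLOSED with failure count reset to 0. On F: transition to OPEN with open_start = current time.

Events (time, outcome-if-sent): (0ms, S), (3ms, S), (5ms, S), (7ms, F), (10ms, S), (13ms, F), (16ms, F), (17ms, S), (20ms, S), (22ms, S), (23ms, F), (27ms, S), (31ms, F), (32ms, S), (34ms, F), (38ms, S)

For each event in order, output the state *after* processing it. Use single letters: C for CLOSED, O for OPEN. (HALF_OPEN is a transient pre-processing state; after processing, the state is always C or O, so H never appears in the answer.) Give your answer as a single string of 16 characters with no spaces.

State after each event:
  event#1 t=0ms outcome=S: state=CLOSED
  event#2 t=3ms outcome=S: state=CLOSED
  event#3 t=5ms outcome=S: state=CLOSED
  event#4 t=7ms outcome=F: state=CLOSED
  event#5 t=10ms outcome=S: state=CLOSED
  event#6 t=13ms outcome=F: state=CLOSED
  event#7 t=16ms outcome=F: state=CLOSED
  event#8 t=17ms outcome=S: state=CLOSED
  event#9 t=20ms outcome=S: state=CLOSED
  event#10 t=22ms outcome=S: state=CLOSED
  event#11 t=23ms outcome=F: state=CLOSED
  event#12 t=27ms outcome=S: state=CLOSED
  event#13 t=31ms outcome=F: state=CLOSED
  event#14 t=32ms outcome=S: state=CLOSED
  event#15 t=34ms outcome=F: state=CLOSED
  event#16 t=38ms outcome=S: state=CLOSED

Answer: CCCCCCCCCCCCCCCC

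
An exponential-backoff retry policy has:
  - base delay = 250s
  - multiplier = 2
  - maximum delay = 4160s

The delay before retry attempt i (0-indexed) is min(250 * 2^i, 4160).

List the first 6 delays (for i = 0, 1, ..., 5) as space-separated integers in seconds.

Computing each delay:
  i=0: min(250*2^0, 4160) = 250
  i=1: min(250*2^1, 4160) = 500
  i=2: min(250*2^2, 4160) = 1000
  i=3: min(250*2^3, 4160) = 2000
  i=4: min(250*2^4, 4160) = 4000
  i=5: min(250*2^5, 4160) = 4160

Answer: 250 500 1000 2000 4000 4160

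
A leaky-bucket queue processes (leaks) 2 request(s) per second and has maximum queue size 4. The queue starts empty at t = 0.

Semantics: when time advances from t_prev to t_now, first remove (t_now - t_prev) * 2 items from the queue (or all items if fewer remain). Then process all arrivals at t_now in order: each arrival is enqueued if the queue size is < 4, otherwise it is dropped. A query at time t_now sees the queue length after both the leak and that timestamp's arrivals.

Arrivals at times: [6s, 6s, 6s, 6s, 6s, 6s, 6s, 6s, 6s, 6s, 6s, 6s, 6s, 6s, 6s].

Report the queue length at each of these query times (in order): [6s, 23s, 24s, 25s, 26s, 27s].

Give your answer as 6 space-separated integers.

Answer: 4 0 0 0 0 0

Derivation:
Queue lengths at query times:
  query t=6s: backlog = 4
  query t=23s: backlog = 0
  query t=24s: backlog = 0
  query t=25s: backlog = 0
  query t=26s: backlog = 0
  query t=27s: backlog = 0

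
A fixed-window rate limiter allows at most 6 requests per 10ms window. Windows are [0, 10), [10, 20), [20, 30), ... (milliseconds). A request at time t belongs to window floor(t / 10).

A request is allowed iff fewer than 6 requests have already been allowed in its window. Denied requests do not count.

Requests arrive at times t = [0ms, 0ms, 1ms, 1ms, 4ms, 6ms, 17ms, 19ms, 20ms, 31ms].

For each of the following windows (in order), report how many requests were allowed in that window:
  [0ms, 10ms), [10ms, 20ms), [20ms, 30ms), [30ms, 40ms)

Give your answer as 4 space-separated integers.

Answer: 6 2 1 1

Derivation:
Processing requests:
  req#1 t=0ms (window 0): ALLOW
  req#2 t=0ms (window 0): ALLOW
  req#3 t=1ms (window 0): ALLOW
  req#4 t=1ms (window 0): ALLOW
  req#5 t=4ms (window 0): ALLOW
  req#6 t=6ms (window 0): ALLOW
  req#7 t=17ms (window 1): ALLOW
  req#8 t=19ms (window 1): ALLOW
  req#9 t=20ms (window 2): ALLOW
  req#10 t=31ms (window 3): ALLOW

Allowed counts by window: 6 2 1 1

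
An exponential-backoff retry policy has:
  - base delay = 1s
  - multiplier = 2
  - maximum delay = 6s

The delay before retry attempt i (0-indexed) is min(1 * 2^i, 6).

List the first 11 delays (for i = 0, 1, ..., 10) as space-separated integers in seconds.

Computing each delay:
  i=0: min(1*2^0, 6) = 1
  i=1: min(1*2^1, 6) = 2
  i=2: min(1*2^2, 6) = 4
  i=3: min(1*2^3, 6) = 6
  i=4: min(1*2^4, 6) = 6
  i=5: min(1*2^5, 6) = 6
  i=6: min(1*2^6, 6) = 6
  i=7: min(1*2^7, 6) = 6
  i=8: min(1*2^8, 6) = 6
  i=9: min(1*2^9, 6) = 6
  i=10: min(1*2^10, 6) = 6

Answer: 1 2 4 6 6 6 6 6 6 6 6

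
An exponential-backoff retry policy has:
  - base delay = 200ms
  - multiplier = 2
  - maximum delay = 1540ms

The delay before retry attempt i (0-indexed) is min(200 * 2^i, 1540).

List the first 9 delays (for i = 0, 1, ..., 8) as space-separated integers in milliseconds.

Answer: 200 400 800 1540 1540 1540 1540 1540 1540

Derivation:
Computing each delay:
  i=0: min(200*2^0, 1540) = 200
  i=1: min(200*2^1, 1540) = 400
  i=2: min(200*2^2, 1540) = 800
  i=3: min(200*2^3, 1540) = 1540
  i=4: min(200*2^4, 1540) = 1540
  i=5: min(200*2^5, 1540) = 1540
  i=6: min(200*2^6, 1540) = 1540
  i=7: min(200*2^7, 1540) = 1540
  i=8: min(200*2^8, 1540) = 1540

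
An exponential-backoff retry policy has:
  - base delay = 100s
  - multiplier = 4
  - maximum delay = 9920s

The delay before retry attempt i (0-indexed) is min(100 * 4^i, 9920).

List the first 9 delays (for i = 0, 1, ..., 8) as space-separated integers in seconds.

Computing each delay:
  i=0: min(100*4^0, 9920) = 100
  i=1: min(100*4^1, 9920) = 400
  i=2: min(100*4^2, 9920) = 1600
  i=3: min(100*4^3, 9920) = 6400
  i=4: min(100*4^4, 9920) = 9920
  i=5: min(100*4^5, 9920) = 9920
  i=6: min(100*4^6, 9920) = 9920
  i=7: min(100*4^7, 9920) = 9920
  i=8: min(100*4^8, 9920) = 9920

Answer: 100 400 1600 6400 9920 9920 9920 9920 9920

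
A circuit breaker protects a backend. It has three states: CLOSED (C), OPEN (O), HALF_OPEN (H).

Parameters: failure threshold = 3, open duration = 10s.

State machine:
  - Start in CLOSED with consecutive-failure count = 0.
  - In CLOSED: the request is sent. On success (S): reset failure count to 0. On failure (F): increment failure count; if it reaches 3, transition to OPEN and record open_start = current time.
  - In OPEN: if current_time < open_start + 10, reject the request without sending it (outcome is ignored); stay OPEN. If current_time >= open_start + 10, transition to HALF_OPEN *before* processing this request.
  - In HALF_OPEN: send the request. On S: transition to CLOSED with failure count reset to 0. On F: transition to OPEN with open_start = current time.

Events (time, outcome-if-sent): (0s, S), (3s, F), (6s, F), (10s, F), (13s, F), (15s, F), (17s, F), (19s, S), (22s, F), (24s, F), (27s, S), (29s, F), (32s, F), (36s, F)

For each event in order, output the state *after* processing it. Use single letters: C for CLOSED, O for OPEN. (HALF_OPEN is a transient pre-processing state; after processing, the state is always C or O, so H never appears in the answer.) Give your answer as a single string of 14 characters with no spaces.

State after each event:
  event#1 t=0s outcome=S: state=CLOSED
  event#2 t=3s outcome=F: state=CLOSED
  event#3 t=6s outcome=F: state=CLOSED
  event#4 t=10s outcome=F: state=OPEN
  event#5 t=13s outcome=F: state=OPEN
  event#6 t=15s outcome=F: state=OPEN
  event#7 t=17s outcome=F: state=OPEN
  event#8 t=19s outcome=S: state=OPEN
  event#9 t=22s outcome=F: state=OPEN
  event#10 t=24s outcome=F: state=OPEN
  event#11 t=27s outcome=S: state=OPEN
  event#12 t=29s outcome=F: state=OPEN
  event#13 t=32s outcome=F: state=OPEN
  event#14 t=36s outcome=F: state=OPEN

Answer: CCCOOOOOOOOOOO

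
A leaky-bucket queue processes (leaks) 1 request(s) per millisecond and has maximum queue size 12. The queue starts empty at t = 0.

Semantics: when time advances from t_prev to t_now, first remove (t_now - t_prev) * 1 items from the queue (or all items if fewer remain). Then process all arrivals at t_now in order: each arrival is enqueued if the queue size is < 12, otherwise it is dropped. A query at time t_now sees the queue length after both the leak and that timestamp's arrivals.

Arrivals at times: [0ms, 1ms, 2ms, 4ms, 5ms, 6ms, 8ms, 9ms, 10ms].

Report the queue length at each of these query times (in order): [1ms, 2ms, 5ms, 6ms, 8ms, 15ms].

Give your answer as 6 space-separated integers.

Queue lengths at query times:
  query t=1ms: backlog = 1
  query t=2ms: backlog = 1
  query t=5ms: backlog = 1
  query t=6ms: backlog = 1
  query t=8ms: backlog = 1
  query t=15ms: backlog = 0

Answer: 1 1 1 1 1 0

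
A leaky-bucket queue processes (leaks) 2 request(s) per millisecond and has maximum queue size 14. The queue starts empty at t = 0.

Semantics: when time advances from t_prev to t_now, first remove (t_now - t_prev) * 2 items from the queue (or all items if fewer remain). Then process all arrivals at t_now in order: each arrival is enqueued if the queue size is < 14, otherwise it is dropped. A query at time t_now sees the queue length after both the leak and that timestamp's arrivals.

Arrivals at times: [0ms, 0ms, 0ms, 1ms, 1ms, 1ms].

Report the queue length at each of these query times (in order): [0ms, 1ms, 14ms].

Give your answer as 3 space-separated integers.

Queue lengths at query times:
  query t=0ms: backlog = 3
  query t=1ms: backlog = 4
  query t=14ms: backlog = 0

Answer: 3 4 0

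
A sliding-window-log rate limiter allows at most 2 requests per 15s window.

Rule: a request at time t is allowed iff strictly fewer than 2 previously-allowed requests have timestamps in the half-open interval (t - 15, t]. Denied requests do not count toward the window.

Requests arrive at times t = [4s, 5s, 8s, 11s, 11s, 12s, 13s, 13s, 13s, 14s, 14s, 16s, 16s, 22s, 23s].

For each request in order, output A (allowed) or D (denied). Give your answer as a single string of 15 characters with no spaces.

Tracking allowed requests in the window:
  req#1 t=4s: ALLOW
  req#2 t=5s: ALLOW
  req#3 t=8s: DENY
  req#4 t=11s: DENY
  req#5 t=11s: DENY
  req#6 t=12s: DENY
  req#7 t=13s: DENY
  req#8 t=13s: DENY
  req#9 t=13s: DENY
  req#10 t=14s: DENY
  req#11 t=14s: DENY
  req#12 t=16s: DENY
  req#13 t=16s: DENY
  req#14 t=22s: ALLOW
  req#15 t=23s: ALLOW

Answer: AADDDDDDDDDDDAA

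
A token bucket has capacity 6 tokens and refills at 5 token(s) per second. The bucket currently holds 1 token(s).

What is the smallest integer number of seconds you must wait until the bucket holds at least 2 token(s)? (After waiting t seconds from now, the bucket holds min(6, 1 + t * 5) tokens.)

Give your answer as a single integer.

Need 1 + t * 5 >= 2, so t >= 1/5.
Smallest integer t = ceil(1/5) = 1.

Answer: 1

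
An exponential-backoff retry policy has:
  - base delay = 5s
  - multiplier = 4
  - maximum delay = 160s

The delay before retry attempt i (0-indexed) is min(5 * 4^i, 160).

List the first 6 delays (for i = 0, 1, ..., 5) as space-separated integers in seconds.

Computing each delay:
  i=0: min(5*4^0, 160) = 5
  i=1: min(5*4^1, 160) = 20
  i=2: min(5*4^2, 160) = 80
  i=3: min(5*4^3, 160) = 160
  i=4: min(5*4^4, 160) = 160
  i=5: min(5*4^5, 160) = 160

Answer: 5 20 80 160 160 160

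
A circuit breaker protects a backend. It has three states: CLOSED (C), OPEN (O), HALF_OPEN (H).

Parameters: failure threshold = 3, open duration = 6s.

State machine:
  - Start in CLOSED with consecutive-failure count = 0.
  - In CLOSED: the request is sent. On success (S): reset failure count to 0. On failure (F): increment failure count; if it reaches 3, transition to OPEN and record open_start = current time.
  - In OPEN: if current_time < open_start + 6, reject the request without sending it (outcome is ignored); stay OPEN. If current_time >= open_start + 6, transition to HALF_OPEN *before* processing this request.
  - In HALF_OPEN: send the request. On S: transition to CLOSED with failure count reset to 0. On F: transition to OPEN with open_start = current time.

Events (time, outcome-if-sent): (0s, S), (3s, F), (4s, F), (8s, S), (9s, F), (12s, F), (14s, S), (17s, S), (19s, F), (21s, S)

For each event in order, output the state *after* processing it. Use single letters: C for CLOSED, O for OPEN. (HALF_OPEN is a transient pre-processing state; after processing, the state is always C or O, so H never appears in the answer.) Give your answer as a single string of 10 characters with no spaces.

Answer: CCCCCCCCCC

Derivation:
State after each event:
  event#1 t=0s outcome=S: state=CLOSED
  event#2 t=3s outcome=F: state=CLOSED
  event#3 t=4s outcome=F: state=CLOSED
  event#4 t=8s outcome=S: state=CLOSED
  event#5 t=9s outcome=F: state=CLOSED
  event#6 t=12s outcome=F: state=CLOSED
  event#7 t=14s outcome=S: state=CLOSED
  event#8 t=17s outcome=S: state=CLOSED
  event#9 t=19s outcome=F: state=CLOSED
  event#10 t=21s outcome=S: state=CLOSED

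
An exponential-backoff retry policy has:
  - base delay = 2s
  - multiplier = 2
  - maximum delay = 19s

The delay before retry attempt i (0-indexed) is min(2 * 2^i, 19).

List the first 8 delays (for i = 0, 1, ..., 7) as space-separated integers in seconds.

Computing each delay:
  i=0: min(2*2^0, 19) = 2
  i=1: min(2*2^1, 19) = 4
  i=2: min(2*2^2, 19) = 8
  i=3: min(2*2^3, 19) = 16
  i=4: min(2*2^4, 19) = 19
  i=5: min(2*2^5, 19) = 19
  i=6: min(2*2^6, 19) = 19
  i=7: min(2*2^7, 19) = 19

Answer: 2 4 8 16 19 19 19 19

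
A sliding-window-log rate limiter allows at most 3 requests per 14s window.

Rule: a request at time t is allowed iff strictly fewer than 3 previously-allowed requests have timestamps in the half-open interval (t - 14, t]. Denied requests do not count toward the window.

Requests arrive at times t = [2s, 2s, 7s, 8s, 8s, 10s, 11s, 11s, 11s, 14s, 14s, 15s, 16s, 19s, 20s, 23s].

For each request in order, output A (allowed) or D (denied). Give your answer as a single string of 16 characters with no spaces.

Tracking allowed requests in the window:
  req#1 t=2s: ALLOW
  req#2 t=2s: ALLOW
  req#3 t=7s: ALLOW
  req#4 t=8s: DENY
  req#5 t=8s: DENY
  req#6 t=10s: DENY
  req#7 t=11s: DENY
  req#8 t=11s: DENY
  req#9 t=11s: DENY
  req#10 t=14s: DENY
  req#11 t=14s: DENY
  req#12 t=15s: DENY
  req#13 t=16s: ALLOW
  req#14 t=19s: ALLOW
  req#15 t=20s: DENY
  req#16 t=23s: ALLOW

Answer: AAADDDDDDDDDAADA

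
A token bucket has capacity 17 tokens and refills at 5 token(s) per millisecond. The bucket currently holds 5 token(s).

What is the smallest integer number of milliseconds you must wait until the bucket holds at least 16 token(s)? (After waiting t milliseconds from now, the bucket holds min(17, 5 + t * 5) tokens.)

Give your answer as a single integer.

Need 5 + t * 5 >= 16, so t >= 11/5.
Smallest integer t = ceil(11/5) = 3.

Answer: 3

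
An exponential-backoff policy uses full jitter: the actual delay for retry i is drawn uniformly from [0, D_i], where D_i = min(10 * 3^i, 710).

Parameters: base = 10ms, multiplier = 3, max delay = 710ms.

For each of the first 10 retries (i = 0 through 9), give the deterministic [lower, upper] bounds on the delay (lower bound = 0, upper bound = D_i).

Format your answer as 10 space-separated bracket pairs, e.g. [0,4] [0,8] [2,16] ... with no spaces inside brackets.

Answer: [0,10] [0,30] [0,90] [0,270] [0,710] [0,710] [0,710] [0,710] [0,710] [0,710]

Derivation:
Computing bounds per retry:
  i=0: D_i=min(10*3^0,710)=10, bounds=[0,10]
  i=1: D_i=min(10*3^1,710)=30, bounds=[0,30]
  i=2: D_i=min(10*3^2,710)=90, bounds=[0,90]
  i=3: D_i=min(10*3^3,710)=270, bounds=[0,270]
  i=4: D_i=min(10*3^4,710)=710, bounds=[0,710]
  i=5: D_i=min(10*3^5,710)=710, bounds=[0,710]
  i=6: D_i=min(10*3^6,710)=710, bounds=[0,710]
  i=7: D_i=min(10*3^7,710)=710, bounds=[0,710]
  i=8: D_i=min(10*3^8,710)=710, bounds=[0,710]
  i=9: D_i=min(10*3^9,710)=710, bounds=[0,710]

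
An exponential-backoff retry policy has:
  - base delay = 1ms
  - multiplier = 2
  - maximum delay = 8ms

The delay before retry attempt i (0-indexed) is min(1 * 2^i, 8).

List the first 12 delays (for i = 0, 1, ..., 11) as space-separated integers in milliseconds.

Computing each delay:
  i=0: min(1*2^0, 8) = 1
  i=1: min(1*2^1, 8) = 2
  i=2: min(1*2^2, 8) = 4
  i=3: min(1*2^3, 8) = 8
  i=4: min(1*2^4, 8) = 8
  i=5: min(1*2^5, 8) = 8
  i=6: min(1*2^6, 8) = 8
  i=7: min(1*2^7, 8) = 8
  i=8: min(1*2^8, 8) = 8
  i=9: min(1*2^9, 8) = 8
  i=10: min(1*2^10, 8) = 8
  i=11: min(1*2^11, 8) = 8

Answer: 1 2 4 8 8 8 8 8 8 8 8 8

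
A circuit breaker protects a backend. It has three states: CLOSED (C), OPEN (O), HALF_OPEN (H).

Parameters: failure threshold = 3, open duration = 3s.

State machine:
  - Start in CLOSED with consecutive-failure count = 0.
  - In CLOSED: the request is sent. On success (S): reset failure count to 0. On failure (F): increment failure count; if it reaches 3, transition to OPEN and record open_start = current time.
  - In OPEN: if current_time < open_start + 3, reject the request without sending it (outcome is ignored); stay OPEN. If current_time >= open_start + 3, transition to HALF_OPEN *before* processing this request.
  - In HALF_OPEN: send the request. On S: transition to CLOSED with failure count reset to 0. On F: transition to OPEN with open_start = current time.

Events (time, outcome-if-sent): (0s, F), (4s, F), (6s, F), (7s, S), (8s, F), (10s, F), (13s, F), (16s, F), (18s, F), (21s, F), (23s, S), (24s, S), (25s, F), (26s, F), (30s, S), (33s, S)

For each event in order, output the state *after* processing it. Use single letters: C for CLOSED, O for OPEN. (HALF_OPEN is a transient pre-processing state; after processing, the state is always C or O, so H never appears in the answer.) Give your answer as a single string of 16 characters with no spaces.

Answer: CCOOOOOOOOOCCCCC

Derivation:
State after each event:
  event#1 t=0s outcome=F: state=CLOSED
  event#2 t=4s outcome=F: state=CLOSED
  event#3 t=6s outcome=F: state=OPEN
  event#4 t=7s outcome=S: state=OPEN
  event#5 t=8s outcome=F: state=OPEN
  event#6 t=10s outcome=F: state=OPEN
  event#7 t=13s outcome=F: state=OPEN
  event#8 t=16s outcome=F: state=OPEN
  event#9 t=18s outcome=F: state=OPEN
  event#10 t=21s outcome=F: state=OPEN
  event#11 t=23s outcome=S: state=OPEN
  event#12 t=24s outcome=S: state=CLOSED
  event#13 t=25s outcome=F: state=CLOSED
  event#14 t=26s outcome=F: state=CLOSED
  event#15 t=30s outcome=S: state=CLOSED
  event#16 t=33s outcome=S: state=CLOSED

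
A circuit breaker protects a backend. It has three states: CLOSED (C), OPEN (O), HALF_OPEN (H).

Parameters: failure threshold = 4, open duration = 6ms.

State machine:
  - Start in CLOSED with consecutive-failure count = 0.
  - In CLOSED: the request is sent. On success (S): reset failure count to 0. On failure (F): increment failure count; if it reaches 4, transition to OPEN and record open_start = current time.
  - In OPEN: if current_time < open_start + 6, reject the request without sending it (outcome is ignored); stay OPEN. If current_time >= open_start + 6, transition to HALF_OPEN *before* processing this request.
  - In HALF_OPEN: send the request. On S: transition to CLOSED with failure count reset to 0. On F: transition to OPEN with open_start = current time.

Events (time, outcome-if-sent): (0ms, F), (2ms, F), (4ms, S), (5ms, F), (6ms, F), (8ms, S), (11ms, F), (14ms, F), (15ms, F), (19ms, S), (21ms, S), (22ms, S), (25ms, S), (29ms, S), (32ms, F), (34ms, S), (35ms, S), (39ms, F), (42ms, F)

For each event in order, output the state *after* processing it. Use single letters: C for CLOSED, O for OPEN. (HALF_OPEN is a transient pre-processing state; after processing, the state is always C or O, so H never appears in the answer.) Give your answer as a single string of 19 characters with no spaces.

Answer: CCCCCCCCCCCCCCCCCCC

Derivation:
State after each event:
  event#1 t=0ms outcome=F: state=CLOSED
  event#2 t=2ms outcome=F: state=CLOSED
  event#3 t=4ms outcome=S: state=CLOSED
  event#4 t=5ms outcome=F: state=CLOSED
  event#5 t=6ms outcome=F: state=CLOSED
  event#6 t=8ms outcome=S: state=CLOSED
  event#7 t=11ms outcome=F: state=CLOSED
  event#8 t=14ms outcome=F: state=CLOSED
  event#9 t=15ms outcome=F: state=CLOSED
  event#10 t=19ms outcome=S: state=CLOSED
  event#11 t=21ms outcome=S: state=CLOSED
  event#12 t=22ms outcome=S: state=CLOSED
  event#13 t=25ms outcome=S: state=CLOSED
  event#14 t=29ms outcome=S: state=CLOSED
  event#15 t=32ms outcome=F: state=CLOSED
  event#16 t=34ms outcome=S: state=CLOSED
  event#17 t=35ms outcome=S: state=CLOSED
  event#18 t=39ms outcome=F: state=CLOSED
  event#19 t=42ms outcome=F: state=CLOSED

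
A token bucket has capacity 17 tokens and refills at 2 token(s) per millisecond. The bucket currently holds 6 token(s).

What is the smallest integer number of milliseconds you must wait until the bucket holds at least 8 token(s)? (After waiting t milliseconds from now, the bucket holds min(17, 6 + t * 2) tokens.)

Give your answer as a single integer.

Need 6 + t * 2 >= 8, so t >= 2/2.
Smallest integer t = ceil(2/2) = 1.

Answer: 1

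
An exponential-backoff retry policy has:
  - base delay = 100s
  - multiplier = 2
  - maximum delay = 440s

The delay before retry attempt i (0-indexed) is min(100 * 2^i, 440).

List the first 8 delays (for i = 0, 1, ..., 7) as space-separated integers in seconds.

Computing each delay:
  i=0: min(100*2^0, 440) = 100
  i=1: min(100*2^1, 440) = 200
  i=2: min(100*2^2, 440) = 400
  i=3: min(100*2^3, 440) = 440
  i=4: min(100*2^4, 440) = 440
  i=5: min(100*2^5, 440) = 440
  i=6: min(100*2^6, 440) = 440
  i=7: min(100*2^7, 440) = 440

Answer: 100 200 400 440 440 440 440 440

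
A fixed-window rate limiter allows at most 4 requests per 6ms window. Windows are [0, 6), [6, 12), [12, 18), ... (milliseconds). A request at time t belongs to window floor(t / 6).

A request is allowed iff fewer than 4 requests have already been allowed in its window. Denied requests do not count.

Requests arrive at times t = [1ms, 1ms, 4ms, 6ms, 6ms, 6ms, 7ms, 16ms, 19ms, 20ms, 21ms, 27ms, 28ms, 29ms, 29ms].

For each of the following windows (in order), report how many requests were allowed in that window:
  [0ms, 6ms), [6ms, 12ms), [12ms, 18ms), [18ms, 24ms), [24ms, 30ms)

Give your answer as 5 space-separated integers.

Processing requests:
  req#1 t=1ms (window 0): ALLOW
  req#2 t=1ms (window 0): ALLOW
  req#3 t=4ms (window 0): ALLOW
  req#4 t=6ms (window 1): ALLOW
  req#5 t=6ms (window 1): ALLOW
  req#6 t=6ms (window 1): ALLOW
  req#7 t=7ms (window 1): ALLOW
  req#8 t=16ms (window 2): ALLOW
  req#9 t=19ms (window 3): ALLOW
  req#10 t=20ms (window 3): ALLOW
  req#11 t=21ms (window 3): ALLOW
  req#12 t=27ms (window 4): ALLOW
  req#13 t=28ms (window 4): ALLOW
  req#14 t=29ms (window 4): ALLOW
  req#15 t=29ms (window 4): ALLOW

Allowed counts by window: 3 4 1 3 4

Answer: 3 4 1 3 4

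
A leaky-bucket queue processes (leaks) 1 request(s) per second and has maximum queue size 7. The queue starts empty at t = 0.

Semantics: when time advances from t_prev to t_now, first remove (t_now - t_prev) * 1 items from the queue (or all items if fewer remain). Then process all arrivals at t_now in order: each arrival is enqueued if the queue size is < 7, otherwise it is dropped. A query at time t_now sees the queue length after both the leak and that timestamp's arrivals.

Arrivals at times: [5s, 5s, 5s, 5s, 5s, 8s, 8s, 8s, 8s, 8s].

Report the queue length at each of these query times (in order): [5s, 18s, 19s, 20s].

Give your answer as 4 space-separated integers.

Queue lengths at query times:
  query t=5s: backlog = 5
  query t=18s: backlog = 0
  query t=19s: backlog = 0
  query t=20s: backlog = 0

Answer: 5 0 0 0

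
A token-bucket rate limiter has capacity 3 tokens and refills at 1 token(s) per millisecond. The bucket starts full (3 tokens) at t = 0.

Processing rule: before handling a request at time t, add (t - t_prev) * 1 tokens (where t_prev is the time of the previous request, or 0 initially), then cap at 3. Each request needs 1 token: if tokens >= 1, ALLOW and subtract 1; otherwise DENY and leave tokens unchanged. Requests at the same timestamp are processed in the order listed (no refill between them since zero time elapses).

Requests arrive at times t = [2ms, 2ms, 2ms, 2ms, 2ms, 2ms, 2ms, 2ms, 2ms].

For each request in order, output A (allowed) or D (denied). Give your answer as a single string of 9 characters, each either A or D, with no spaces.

Answer: AAADDDDDD

Derivation:
Simulating step by step:
  req#1 t=2ms: ALLOW
  req#2 t=2ms: ALLOW
  req#3 t=2ms: ALLOW
  req#4 t=2ms: DENY
  req#5 t=2ms: DENY
  req#6 t=2ms: DENY
  req#7 t=2ms: DENY
  req#8 t=2ms: DENY
  req#9 t=2ms: DENY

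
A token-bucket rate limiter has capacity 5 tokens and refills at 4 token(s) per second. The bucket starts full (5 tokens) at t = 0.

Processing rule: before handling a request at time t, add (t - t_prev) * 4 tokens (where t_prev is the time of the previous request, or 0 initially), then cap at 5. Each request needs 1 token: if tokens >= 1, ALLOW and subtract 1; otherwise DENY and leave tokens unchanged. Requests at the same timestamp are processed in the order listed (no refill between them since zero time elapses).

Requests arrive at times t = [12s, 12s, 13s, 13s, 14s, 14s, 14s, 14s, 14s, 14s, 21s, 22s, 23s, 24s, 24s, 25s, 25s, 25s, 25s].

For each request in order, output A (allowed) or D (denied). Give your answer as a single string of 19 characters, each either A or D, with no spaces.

Answer: AAAAAAAAADAAAAAAAAA

Derivation:
Simulating step by step:
  req#1 t=12s: ALLOW
  req#2 t=12s: ALLOW
  req#3 t=13s: ALLOW
  req#4 t=13s: ALLOW
  req#5 t=14s: ALLOW
  req#6 t=14s: ALLOW
  req#7 t=14s: ALLOW
  req#8 t=14s: ALLOW
  req#9 t=14s: ALLOW
  req#10 t=14s: DENY
  req#11 t=21s: ALLOW
  req#12 t=22s: ALLOW
  req#13 t=23s: ALLOW
  req#14 t=24s: ALLOW
  req#15 t=24s: ALLOW
  req#16 t=25s: ALLOW
  req#17 t=25s: ALLOW
  req#18 t=25s: ALLOW
  req#19 t=25s: ALLOW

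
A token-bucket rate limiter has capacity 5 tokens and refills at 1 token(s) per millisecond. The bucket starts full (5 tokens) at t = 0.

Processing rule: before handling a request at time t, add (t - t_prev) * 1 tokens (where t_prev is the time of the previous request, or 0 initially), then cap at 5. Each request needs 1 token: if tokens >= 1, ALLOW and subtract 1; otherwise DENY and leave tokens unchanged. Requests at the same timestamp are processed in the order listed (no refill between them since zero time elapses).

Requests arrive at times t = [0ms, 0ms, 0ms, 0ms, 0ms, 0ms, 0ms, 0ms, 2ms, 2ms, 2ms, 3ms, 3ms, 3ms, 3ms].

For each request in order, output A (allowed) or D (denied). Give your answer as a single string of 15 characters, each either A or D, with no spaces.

Simulating step by step:
  req#1 t=0ms: ALLOW
  req#2 t=0ms: ALLOW
  req#3 t=0ms: ALLOW
  req#4 t=0ms: ALLOW
  req#5 t=0ms: ALLOW
  req#6 t=0ms: DENY
  req#7 t=0ms: DENY
  req#8 t=0ms: DENY
  req#9 t=2ms: ALLOW
  req#10 t=2ms: ALLOW
  req#11 t=2ms: DENY
  req#12 t=3ms: ALLOW
  req#13 t=3ms: DENY
  req#14 t=3ms: DENY
  req#15 t=3ms: DENY

Answer: AAAAADDDAADADDD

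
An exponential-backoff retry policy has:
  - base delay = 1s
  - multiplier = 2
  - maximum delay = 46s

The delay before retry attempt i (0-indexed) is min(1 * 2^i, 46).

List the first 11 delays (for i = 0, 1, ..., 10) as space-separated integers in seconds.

Computing each delay:
  i=0: min(1*2^0, 46) = 1
  i=1: min(1*2^1, 46) = 2
  i=2: min(1*2^2, 46) = 4
  i=3: min(1*2^3, 46) = 8
  i=4: min(1*2^4, 46) = 16
  i=5: min(1*2^5, 46) = 32
  i=6: min(1*2^6, 46) = 46
  i=7: min(1*2^7, 46) = 46
  i=8: min(1*2^8, 46) = 46
  i=9: min(1*2^9, 46) = 46
  i=10: min(1*2^10, 46) = 46

Answer: 1 2 4 8 16 32 46 46 46 46 46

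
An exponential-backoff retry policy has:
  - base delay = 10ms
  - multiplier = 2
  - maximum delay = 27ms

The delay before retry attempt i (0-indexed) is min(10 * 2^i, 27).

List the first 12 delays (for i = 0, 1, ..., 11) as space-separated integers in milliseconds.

Computing each delay:
  i=0: min(10*2^0, 27) = 10
  i=1: min(10*2^1, 27) = 20
  i=2: min(10*2^2, 27) = 27
  i=3: min(10*2^3, 27) = 27
  i=4: min(10*2^4, 27) = 27
  i=5: min(10*2^5, 27) = 27
  i=6: min(10*2^6, 27) = 27
  i=7: min(10*2^7, 27) = 27
  i=8: min(10*2^8, 27) = 27
  i=9: min(10*2^9, 27) = 27
  i=10: min(10*2^10, 27) = 27
  i=11: min(10*2^11, 27) = 27

Answer: 10 20 27 27 27 27 27 27 27 27 27 27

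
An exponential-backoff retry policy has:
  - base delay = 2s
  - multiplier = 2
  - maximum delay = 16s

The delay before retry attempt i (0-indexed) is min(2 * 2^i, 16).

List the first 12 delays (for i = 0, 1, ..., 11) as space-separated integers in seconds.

Computing each delay:
  i=0: min(2*2^0, 16) = 2
  i=1: min(2*2^1, 16) = 4
  i=2: min(2*2^2, 16) = 8
  i=3: min(2*2^3, 16) = 16
  i=4: min(2*2^4, 16) = 16
  i=5: min(2*2^5, 16) = 16
  i=6: min(2*2^6, 16) = 16
  i=7: min(2*2^7, 16) = 16
  i=8: min(2*2^8, 16) = 16
  i=9: min(2*2^9, 16) = 16
  i=10: min(2*2^10, 16) = 16
  i=11: min(2*2^11, 16) = 16

Answer: 2 4 8 16 16 16 16 16 16 16 16 16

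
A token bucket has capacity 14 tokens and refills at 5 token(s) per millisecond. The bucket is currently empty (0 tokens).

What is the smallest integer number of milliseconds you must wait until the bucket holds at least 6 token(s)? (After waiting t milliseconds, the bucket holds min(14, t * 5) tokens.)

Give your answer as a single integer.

Answer: 2

Derivation:
Need t * 5 >= 6, so t >= 6/5.
Smallest integer t = ceil(6/5) = 2.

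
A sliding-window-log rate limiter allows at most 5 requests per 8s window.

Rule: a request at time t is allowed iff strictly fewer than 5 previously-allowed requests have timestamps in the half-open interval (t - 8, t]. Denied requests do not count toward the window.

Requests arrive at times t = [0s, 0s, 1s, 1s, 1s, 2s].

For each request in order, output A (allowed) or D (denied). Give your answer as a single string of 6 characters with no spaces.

Answer: AAAAAD

Derivation:
Tracking allowed requests in the window:
  req#1 t=0s: ALLOW
  req#2 t=0s: ALLOW
  req#3 t=1s: ALLOW
  req#4 t=1s: ALLOW
  req#5 t=1s: ALLOW
  req#6 t=2s: DENY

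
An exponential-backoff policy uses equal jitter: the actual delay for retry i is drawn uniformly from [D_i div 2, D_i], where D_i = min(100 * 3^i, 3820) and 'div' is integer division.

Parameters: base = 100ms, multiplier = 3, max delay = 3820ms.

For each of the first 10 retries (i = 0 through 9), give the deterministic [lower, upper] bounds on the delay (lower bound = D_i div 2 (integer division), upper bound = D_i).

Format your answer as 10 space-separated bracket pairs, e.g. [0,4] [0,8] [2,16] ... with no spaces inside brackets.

Computing bounds per retry:
  i=0: D_i=min(100*3^0,3820)=100, bounds=[50,100]
  i=1: D_i=min(100*3^1,3820)=300, bounds=[150,300]
  i=2: D_i=min(100*3^2,3820)=900, bounds=[450,900]
  i=3: D_i=min(100*3^3,3820)=2700, bounds=[1350,2700]
  i=4: D_i=min(100*3^4,3820)=3820, bounds=[1910,3820]
  i=5: D_i=min(100*3^5,3820)=3820, bounds=[1910,3820]
  i=6: D_i=min(100*3^6,3820)=3820, bounds=[1910,3820]
  i=7: D_i=min(100*3^7,3820)=3820, bounds=[1910,3820]
  i=8: D_i=min(100*3^8,3820)=3820, bounds=[1910,3820]
  i=9: D_i=min(100*3^9,3820)=3820, bounds=[1910,3820]

Answer: [50,100] [150,300] [450,900] [1350,2700] [1910,3820] [1910,3820] [1910,3820] [1910,3820] [1910,3820] [1910,3820]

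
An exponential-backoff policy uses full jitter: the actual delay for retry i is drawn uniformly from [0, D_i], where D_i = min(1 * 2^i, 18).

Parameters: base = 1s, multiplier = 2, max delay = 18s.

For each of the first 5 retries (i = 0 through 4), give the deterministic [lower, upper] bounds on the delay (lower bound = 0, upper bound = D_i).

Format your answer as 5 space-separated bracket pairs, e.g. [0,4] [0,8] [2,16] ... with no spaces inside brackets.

Answer: [0,1] [0,2] [0,4] [0,8] [0,16]

Derivation:
Computing bounds per retry:
  i=0: D_i=min(1*2^0,18)=1, bounds=[0,1]
  i=1: D_i=min(1*2^1,18)=2, bounds=[0,2]
  i=2: D_i=min(1*2^2,18)=4, bounds=[0,4]
  i=3: D_i=min(1*2^3,18)=8, bounds=[0,8]
  i=4: D_i=min(1*2^4,18)=16, bounds=[0,16]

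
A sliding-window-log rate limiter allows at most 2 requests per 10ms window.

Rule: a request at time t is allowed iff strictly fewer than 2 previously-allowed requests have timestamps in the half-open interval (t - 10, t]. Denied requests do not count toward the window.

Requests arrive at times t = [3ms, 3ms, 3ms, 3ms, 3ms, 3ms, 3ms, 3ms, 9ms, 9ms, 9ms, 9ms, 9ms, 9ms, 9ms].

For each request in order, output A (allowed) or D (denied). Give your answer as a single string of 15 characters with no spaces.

Tracking allowed requests in the window:
  req#1 t=3ms: ALLOW
  req#2 t=3ms: ALLOW
  req#3 t=3ms: DENY
  req#4 t=3ms: DENY
  req#5 t=3ms: DENY
  req#6 t=3ms: DENY
  req#7 t=3ms: DENY
  req#8 t=3ms: DENY
  req#9 t=9ms: DENY
  req#10 t=9ms: DENY
  req#11 t=9ms: DENY
  req#12 t=9ms: DENY
  req#13 t=9ms: DENY
  req#14 t=9ms: DENY
  req#15 t=9ms: DENY

Answer: AADDDDDDDDDDDDD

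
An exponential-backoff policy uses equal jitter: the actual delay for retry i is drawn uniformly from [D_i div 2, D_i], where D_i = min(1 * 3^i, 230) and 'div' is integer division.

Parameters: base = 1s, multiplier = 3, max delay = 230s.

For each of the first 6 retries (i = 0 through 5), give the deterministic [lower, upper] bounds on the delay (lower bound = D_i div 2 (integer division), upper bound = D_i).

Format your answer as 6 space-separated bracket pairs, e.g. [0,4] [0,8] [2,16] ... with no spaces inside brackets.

Answer: [0,1] [1,3] [4,9] [13,27] [40,81] [115,230]

Derivation:
Computing bounds per retry:
  i=0: D_i=min(1*3^0,230)=1, bounds=[0,1]
  i=1: D_i=min(1*3^1,230)=3, bounds=[1,3]
  i=2: D_i=min(1*3^2,230)=9, bounds=[4,9]
  i=3: D_i=min(1*3^3,230)=27, bounds=[13,27]
  i=4: D_i=min(1*3^4,230)=81, bounds=[40,81]
  i=5: D_i=min(1*3^5,230)=230, bounds=[115,230]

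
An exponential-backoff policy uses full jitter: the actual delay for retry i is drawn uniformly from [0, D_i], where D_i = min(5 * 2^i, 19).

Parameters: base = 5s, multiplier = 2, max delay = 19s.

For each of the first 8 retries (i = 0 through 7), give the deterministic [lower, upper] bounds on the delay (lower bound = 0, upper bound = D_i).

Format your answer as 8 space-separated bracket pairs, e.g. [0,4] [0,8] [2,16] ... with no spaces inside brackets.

Answer: [0,5] [0,10] [0,19] [0,19] [0,19] [0,19] [0,19] [0,19]

Derivation:
Computing bounds per retry:
  i=0: D_i=min(5*2^0,19)=5, bounds=[0,5]
  i=1: D_i=min(5*2^1,19)=10, bounds=[0,10]
  i=2: D_i=min(5*2^2,19)=19, bounds=[0,19]
  i=3: D_i=min(5*2^3,19)=19, bounds=[0,19]
  i=4: D_i=min(5*2^4,19)=19, bounds=[0,19]
  i=5: D_i=min(5*2^5,19)=19, bounds=[0,19]
  i=6: D_i=min(5*2^6,19)=19, bounds=[0,19]
  i=7: D_i=min(5*2^7,19)=19, bounds=[0,19]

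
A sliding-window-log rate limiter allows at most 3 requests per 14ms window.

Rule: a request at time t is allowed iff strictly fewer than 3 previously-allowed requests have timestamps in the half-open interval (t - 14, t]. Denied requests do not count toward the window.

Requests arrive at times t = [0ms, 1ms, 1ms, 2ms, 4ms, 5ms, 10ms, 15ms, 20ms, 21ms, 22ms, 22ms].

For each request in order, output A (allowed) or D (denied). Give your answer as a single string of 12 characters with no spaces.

Answer: AAADDDDAAADD

Derivation:
Tracking allowed requests in the window:
  req#1 t=0ms: ALLOW
  req#2 t=1ms: ALLOW
  req#3 t=1ms: ALLOW
  req#4 t=2ms: DENY
  req#5 t=4ms: DENY
  req#6 t=5ms: DENY
  req#7 t=10ms: DENY
  req#8 t=15ms: ALLOW
  req#9 t=20ms: ALLOW
  req#10 t=21ms: ALLOW
  req#11 t=22ms: DENY
  req#12 t=22ms: DENY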